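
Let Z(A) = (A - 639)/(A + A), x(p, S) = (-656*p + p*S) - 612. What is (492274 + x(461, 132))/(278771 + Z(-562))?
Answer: 281110152/313339805 ≈ 0.89714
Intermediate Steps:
x(p, S) = -612 - 656*p + S*p (x(p, S) = (-656*p + S*p) - 612 = -612 - 656*p + S*p)
Z(A) = (-639 + A)/(2*A) (Z(A) = (-639 + A)/((2*A)) = (-639 + A)*(1/(2*A)) = (-639 + A)/(2*A))
(492274 + x(461, 132))/(278771 + Z(-562)) = (492274 + (-612 - 656*461 + 132*461))/(278771 + (½)*(-639 - 562)/(-562)) = (492274 + (-612 - 302416 + 60852))/(278771 + (½)*(-1/562)*(-1201)) = (492274 - 242176)/(278771 + 1201/1124) = 250098/(313339805/1124) = 250098*(1124/313339805) = 281110152/313339805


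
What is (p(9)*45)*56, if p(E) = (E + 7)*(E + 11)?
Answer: 806400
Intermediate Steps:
p(E) = (7 + E)*(11 + E)
(p(9)*45)*56 = ((77 + 9² + 18*9)*45)*56 = ((77 + 81 + 162)*45)*56 = (320*45)*56 = 14400*56 = 806400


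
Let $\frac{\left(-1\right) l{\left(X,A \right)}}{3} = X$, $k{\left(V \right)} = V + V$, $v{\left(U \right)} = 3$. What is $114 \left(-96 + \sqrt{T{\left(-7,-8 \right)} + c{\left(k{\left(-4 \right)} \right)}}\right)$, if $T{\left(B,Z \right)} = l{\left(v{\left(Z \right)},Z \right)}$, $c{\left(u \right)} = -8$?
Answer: $-10944 + 114 i \sqrt{17} \approx -10944.0 + 470.03 i$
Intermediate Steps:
$k{\left(V \right)} = 2 V$
$l{\left(X,A \right)} = - 3 X$
$T{\left(B,Z \right)} = -9$ ($T{\left(B,Z \right)} = \left(-3\right) 3 = -9$)
$114 \left(-96 + \sqrt{T{\left(-7,-8 \right)} + c{\left(k{\left(-4 \right)} \right)}}\right) = 114 \left(-96 + \sqrt{-9 - 8}\right) = 114 \left(-96 + \sqrt{-17}\right) = 114 \left(-96 + i \sqrt{17}\right) = -10944 + 114 i \sqrt{17}$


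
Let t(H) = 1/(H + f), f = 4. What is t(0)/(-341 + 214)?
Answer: -1/508 ≈ -0.0019685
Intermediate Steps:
t(H) = 1/(4 + H) (t(H) = 1/(H + 4) = 1/(4 + H))
t(0)/(-341 + 214) = 1/((4 + 0)*(-341 + 214)) = 1/(4*(-127)) = (1/4)*(-1/127) = -1/508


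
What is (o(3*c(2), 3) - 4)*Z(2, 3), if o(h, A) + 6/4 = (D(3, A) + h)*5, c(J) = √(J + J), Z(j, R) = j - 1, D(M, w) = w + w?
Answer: 109/2 ≈ 54.500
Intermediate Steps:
D(M, w) = 2*w
Z(j, R) = -1 + j
c(J) = √2*√J (c(J) = √(2*J) = √2*√J)
o(h, A) = -3/2 + 5*h + 10*A (o(h, A) = -3/2 + (2*A + h)*5 = -3/2 + (h + 2*A)*5 = -3/2 + (5*h + 10*A) = -3/2 + 5*h + 10*A)
(o(3*c(2), 3) - 4)*Z(2, 3) = ((-3/2 + 5*(3*(√2*√2)) + 10*3) - 4)*(-1 + 2) = ((-3/2 + 5*(3*2) + 30) - 4)*1 = ((-3/2 + 5*6 + 30) - 4)*1 = ((-3/2 + 30 + 30) - 4)*1 = (117/2 - 4)*1 = (109/2)*1 = 109/2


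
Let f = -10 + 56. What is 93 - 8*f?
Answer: -275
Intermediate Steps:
f = 46
93 - 8*f = 93 - 8*46 = 93 - 368 = -275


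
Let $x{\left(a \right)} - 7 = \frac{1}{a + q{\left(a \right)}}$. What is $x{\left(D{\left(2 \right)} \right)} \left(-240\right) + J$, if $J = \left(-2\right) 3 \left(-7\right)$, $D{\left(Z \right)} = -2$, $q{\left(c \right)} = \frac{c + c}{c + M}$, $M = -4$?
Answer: $-1458$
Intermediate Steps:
$q{\left(c \right)} = \frac{2 c}{-4 + c}$ ($q{\left(c \right)} = \frac{c + c}{c - 4} = \frac{2 c}{-4 + c}$)
$J = 42$ ($J = \left(-6\right) \left(-7\right) = 42$)
$x{\left(a \right)} = 7 + \frac{1}{a + \frac{2 a}{-4 + a}}$
$x{\left(D{\left(2 \right)} \right)} \left(-240\right) + J = \frac{-4 - -26 + 7 \left(-2\right)^{2}}{\left(-2\right) \left(-2 - 2\right)} \left(-240\right) + 42 = - \frac{-4 + 26 + 7 \cdot 4}{2 \left(-4\right)} \left(-240\right) + 42 = \left(- \frac{1}{2}\right) \left(- \frac{1}{4}\right) \left(-4 + 26 + 28\right) \left(-240\right) + 42 = \left(- \frac{1}{2}\right) \left(- \frac{1}{4}\right) 50 \left(-240\right) + 42 = \frac{25}{4} \left(-240\right) + 42 = -1500 + 42 = -1458$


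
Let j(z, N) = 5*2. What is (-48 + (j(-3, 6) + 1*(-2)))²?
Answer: 1600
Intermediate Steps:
j(z, N) = 10
(-48 + (j(-3, 6) + 1*(-2)))² = (-48 + (10 + 1*(-2)))² = (-48 + (10 - 2))² = (-48 + 8)² = (-40)² = 1600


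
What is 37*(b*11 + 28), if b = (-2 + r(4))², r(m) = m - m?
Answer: 2664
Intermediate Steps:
r(m) = 0
b = 4 (b = (-2 + 0)² = (-2)² = 4)
37*(b*11 + 28) = 37*(4*11 + 28) = 37*(44 + 28) = 37*72 = 2664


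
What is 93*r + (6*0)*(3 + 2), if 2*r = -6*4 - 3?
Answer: -2511/2 ≈ -1255.5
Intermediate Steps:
r = -27/2 (r = (-6*4 - 3)/2 = (-24 - 3)/2 = (½)*(-27) = -27/2 ≈ -13.500)
93*r + (6*0)*(3 + 2) = 93*(-27/2) + (6*0)*(3 + 2) = -2511/2 + 0*5 = -2511/2 + 0 = -2511/2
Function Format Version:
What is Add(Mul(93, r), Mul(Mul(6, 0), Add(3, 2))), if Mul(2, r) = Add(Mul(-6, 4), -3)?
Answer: Rational(-2511, 2) ≈ -1255.5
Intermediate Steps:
r = Rational(-27, 2) (r = Mul(Rational(1, 2), Add(Mul(-6, 4), -3)) = Mul(Rational(1, 2), Add(-24, -3)) = Mul(Rational(1, 2), -27) = Rational(-27, 2) ≈ -13.500)
Add(Mul(93, r), Mul(Mul(6, 0), Add(3, 2))) = Add(Mul(93, Rational(-27, 2)), Mul(Mul(6, 0), Add(3, 2))) = Add(Rational(-2511, 2), Mul(0, 5)) = Add(Rational(-2511, 2), 0) = Rational(-2511, 2)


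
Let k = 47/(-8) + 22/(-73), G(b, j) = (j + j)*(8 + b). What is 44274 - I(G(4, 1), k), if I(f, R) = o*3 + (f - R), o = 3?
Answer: 25833137/584 ≈ 44235.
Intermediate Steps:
G(b, j) = 2*j*(8 + b) (G(b, j) = (2*j)*(8 + b) = 2*j*(8 + b))
k = -3607/584 (k = 47*(-⅛) + 22*(-1/73) = -47/8 - 22/73 = -3607/584 ≈ -6.1764)
I(f, R) = 9 + f - R (I(f, R) = 3*3 + (f - R) = 9 + (f - R) = 9 + f - R)
44274 - I(G(4, 1), k) = 44274 - (9 + 2*1*(8 + 4) - 1*(-3607/584)) = 44274 - (9 + 2*1*12 + 3607/584) = 44274 - (9 + 24 + 3607/584) = 44274 - 1*22879/584 = 44274 - 22879/584 = 25833137/584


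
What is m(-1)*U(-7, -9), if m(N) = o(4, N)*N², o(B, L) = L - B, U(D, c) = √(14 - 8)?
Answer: -5*√6 ≈ -12.247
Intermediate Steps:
U(D, c) = √6
m(N) = N²*(-4 + N) (m(N) = (N - 1*4)*N² = (N - 4)*N² = (-4 + N)*N² = N²*(-4 + N))
m(-1)*U(-7, -9) = ((-1)²*(-4 - 1))*√6 = (1*(-5))*√6 = -5*√6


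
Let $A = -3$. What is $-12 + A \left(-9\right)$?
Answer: $15$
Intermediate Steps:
$-12 + A \left(-9\right) = -12 - -27 = -12 + 27 = 15$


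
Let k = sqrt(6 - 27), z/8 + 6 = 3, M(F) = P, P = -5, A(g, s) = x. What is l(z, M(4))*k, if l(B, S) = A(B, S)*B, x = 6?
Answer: -144*I*sqrt(21) ≈ -659.89*I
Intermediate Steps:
A(g, s) = 6
M(F) = -5
z = -24 (z = -48 + 8*3 = -48 + 24 = -24)
l(B, S) = 6*B
k = I*sqrt(21) (k = sqrt(-21) = I*sqrt(21) ≈ 4.5826*I)
l(z, M(4))*k = (6*(-24))*(I*sqrt(21)) = -144*I*sqrt(21)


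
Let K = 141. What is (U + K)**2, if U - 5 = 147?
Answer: 85849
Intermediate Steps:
U = 152 (U = 5 + 147 = 152)
(U + K)**2 = (152 + 141)**2 = 293**2 = 85849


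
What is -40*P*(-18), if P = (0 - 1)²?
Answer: 720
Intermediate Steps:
P = 1 (P = (-1)² = 1)
-40*P*(-18) = -40*1*(-18) = -40*(-18) = 720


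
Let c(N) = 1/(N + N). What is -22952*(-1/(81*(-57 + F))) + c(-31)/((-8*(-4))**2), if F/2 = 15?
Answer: -1457178763/138848256 ≈ -10.495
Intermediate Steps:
c(N) = 1/(2*N)
F = 30 (F = 2*15 = 30)
-22952*(-1/(81*(-57 + F))) + c(-31)/((-8*(-4))**2) = -22952*(-1/(81*(-57 + 30))) + ((1/2)/(-31))/((-8*(-4))**2) = -22952/((-81*(-27))) + ((1/2)*(-1/31))/(32**2) = -22952/2187 - 1/62/1024 = -22952*1/2187 - 1/62*1/1024 = -22952/2187 - 1/63488 = -1457178763/138848256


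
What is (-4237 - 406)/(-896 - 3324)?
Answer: 4643/4220 ≈ 1.1002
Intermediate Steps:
(-4237 - 406)/(-896 - 3324) = -4643/(-4220) = -4643*(-1/4220) = 4643/4220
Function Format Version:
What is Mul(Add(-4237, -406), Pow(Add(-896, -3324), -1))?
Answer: Rational(4643, 4220) ≈ 1.1002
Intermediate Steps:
Mul(Add(-4237, -406), Pow(Add(-896, -3324), -1)) = Mul(-4643, Pow(-4220, -1)) = Mul(-4643, Rational(-1, 4220)) = Rational(4643, 4220)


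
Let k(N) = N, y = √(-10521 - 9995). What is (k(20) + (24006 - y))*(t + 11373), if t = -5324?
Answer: 145333274 - 12098*I*√5129 ≈ 1.4533e+8 - 8.6642e+5*I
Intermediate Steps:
y = 2*I*√5129 (y = √(-20516) = 2*I*√5129 ≈ 143.23*I)
(k(20) + (24006 - y))*(t + 11373) = (20 + (24006 - 2*I*√5129))*(-5324 + 11373) = (20 + (24006 - 2*I*√5129))*6049 = (24026 - 2*I*√5129)*6049 = 145333274 - 12098*I*√5129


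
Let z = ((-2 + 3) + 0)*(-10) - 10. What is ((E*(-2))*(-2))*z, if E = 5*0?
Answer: 0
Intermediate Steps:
E = 0
z = -20 (z = (1 + 0)*(-10) - 10 = 1*(-10) - 10 = -10 - 10 = -20)
((E*(-2))*(-2))*z = ((0*(-2))*(-2))*(-20) = (0*(-2))*(-20) = 0*(-20) = 0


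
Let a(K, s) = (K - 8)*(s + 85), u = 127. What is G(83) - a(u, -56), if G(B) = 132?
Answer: -3319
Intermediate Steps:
a(K, s) = (-8 + K)*(85 + s)
G(83) - a(u, -56) = 132 - (-680 - 8*(-56) + 85*127 + 127*(-56)) = 132 - (-680 + 448 + 10795 - 7112) = 132 - 1*3451 = 132 - 3451 = -3319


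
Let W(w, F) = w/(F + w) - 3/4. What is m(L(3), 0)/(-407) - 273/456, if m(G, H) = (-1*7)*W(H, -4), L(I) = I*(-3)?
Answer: -37835/61864 ≈ -0.61158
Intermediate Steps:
W(w, F) = -¾ + w/(F + w) (W(w, F) = w/(F + w) - 3*¼ = w/(F + w) - ¾ = -¾ + w/(F + w))
L(I) = -3*I
m(G, H) = -7*(12 + H)/(4*(-4 + H)) (m(G, H) = (-1*7)*((H - 3*(-4))/(4*(-4 + H))) = -7*(H + 12)/(4*(-4 + H)) = -7*(12 + H)/(4*(-4 + H)))
m(L(3), 0)/(-407) - 273/456 = (7*(-12 - 1*0)/(4*(-4 + 0)))/(-407) - 273/456 = ((7/4)*(-12 + 0)/(-4))*(-1/407) - 273*1/456 = ((7/4)*(-¼)*(-12))*(-1/407) - 91/152 = (21/4)*(-1/407) - 91/152 = -21/1628 - 91/152 = -37835/61864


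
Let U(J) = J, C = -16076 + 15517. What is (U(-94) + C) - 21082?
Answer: -21735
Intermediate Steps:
C = -559
(U(-94) + C) - 21082 = (-94 - 559) - 21082 = -653 - 21082 = -21735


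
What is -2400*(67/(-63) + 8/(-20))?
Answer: 73760/21 ≈ 3512.4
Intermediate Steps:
-2400*(67/(-63) + 8/(-20)) = -2400*(67*(-1/63) + 8*(-1/20)) = -2400*(-67/63 - ⅖) = -2400*(-461/315) = 73760/21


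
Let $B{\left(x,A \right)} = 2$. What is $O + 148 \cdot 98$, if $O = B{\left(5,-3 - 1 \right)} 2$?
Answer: $14508$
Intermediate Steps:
$O = 4$ ($O = 2 \cdot 2 = 4$)
$O + 148 \cdot 98 = 4 + 148 \cdot 98 = 4 + 14504 = 14508$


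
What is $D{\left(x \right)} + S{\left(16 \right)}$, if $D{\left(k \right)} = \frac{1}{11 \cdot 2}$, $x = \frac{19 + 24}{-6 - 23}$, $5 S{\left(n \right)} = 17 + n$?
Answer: $\frac{731}{110} \approx 6.6455$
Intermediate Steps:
$S{\left(n \right)} = \frac{17}{5} + \frac{n}{5}$ ($S{\left(n \right)} = \frac{17 + n}{5} = \frac{17}{5} + \frac{n}{5}$)
$x = - \frac{43}{29}$ ($x = \frac{43}{-29} = 43 \left(- \frac{1}{29}\right) = - \frac{43}{29} \approx -1.4828$)
$D{\left(k \right)} = \frac{1}{22}$
$D{\left(x \right)} + S{\left(16 \right)} = \frac{1}{22} + \left(\frac{17}{5} + \frac{1}{5} \cdot 16\right) = \frac{1}{22} + \left(\frac{17}{5} + \frac{16}{5}\right) = \frac{1}{22} + \frac{33}{5} = \frac{731}{110}$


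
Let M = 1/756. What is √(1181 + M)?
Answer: √18749577/126 ≈ 34.366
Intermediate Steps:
M = 1/756 ≈ 0.0013228
√(1181 + M) = √(1181 + 1/756) = √(892837/756) = √18749577/126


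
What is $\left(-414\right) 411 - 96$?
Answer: $-170250$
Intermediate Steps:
$\left(-414\right) 411 - 96 = -170154 - 96 = -170250$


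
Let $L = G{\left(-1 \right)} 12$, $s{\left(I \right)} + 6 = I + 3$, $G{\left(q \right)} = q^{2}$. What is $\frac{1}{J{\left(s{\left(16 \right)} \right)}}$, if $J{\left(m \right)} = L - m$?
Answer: $-1$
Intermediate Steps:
$s{\left(I \right)} = -3 + I$ ($s{\left(I \right)} = -6 + \left(I + 3\right) = -6 + \left(3 + I\right) = -3 + I$)
$L = 12$ ($L = \left(-1\right)^{2} \cdot 12 = 1 \cdot 12 = 12$)
$J{\left(m \right)} = 12 - m$
$\frac{1}{J{\left(s{\left(16 \right)} \right)}} = \frac{1}{12 - \left(-3 + 16\right)} = \frac{1}{12 - 13} = \frac{1}{-1} = -1$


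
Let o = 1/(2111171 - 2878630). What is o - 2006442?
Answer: -1539861970879/767459 ≈ -2.0064e+6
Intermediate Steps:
o = -1/767459 (o = 1/(-767459) = -1/767459 ≈ -1.3030e-6)
o - 2006442 = -1/767459 - 2006442 = -1539861970879/767459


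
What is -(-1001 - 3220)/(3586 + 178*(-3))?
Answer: 603/436 ≈ 1.3830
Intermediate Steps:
-(-1001 - 3220)/(3586 + 178*(-3)) = -(-4221)/(3586 - 534) = -(-4221)/3052 = -1*(-603/436) = 603/436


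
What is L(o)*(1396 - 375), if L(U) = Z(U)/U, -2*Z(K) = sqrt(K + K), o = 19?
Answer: -1021*sqrt(38)/38 ≈ -165.63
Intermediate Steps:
Z(K) = -sqrt(2)*sqrt(K)/2 (Z(K) = -sqrt(K + K)/2 = -sqrt(2)*sqrt(K)/2)
L(U) = -sqrt(2)/(2*sqrt(U)) (L(U) = (-sqrt(2)*sqrt(U)/2)/U = -sqrt(2)/(2*sqrt(U)))
L(o)*(1396 - 375) = (-sqrt(2)/(2*sqrt(19)))*(1396 - 375) = -sqrt(2)*sqrt(19)/19/2*1021 = -sqrt(38)/38*1021 = -1021*sqrt(38)/38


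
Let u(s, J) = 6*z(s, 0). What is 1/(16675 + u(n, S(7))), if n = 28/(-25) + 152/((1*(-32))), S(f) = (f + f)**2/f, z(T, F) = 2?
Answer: 1/16687 ≈ 5.9927e-5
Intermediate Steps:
S(f) = 4*f (S(f) = (2*f)**2/f = (4*f**2)/f = 4*f)
n = -587/100 (n = 28*(-1/25) + 152/(-32) = -28/25 + 152*(-1/32) = -28/25 - 19/4 = -587/100 ≈ -5.8700)
u(s, J) = 12 (u(s, J) = 6*2 = 12)
1/(16675 + u(n, S(7))) = 1/(16675 + 12) = 1/16687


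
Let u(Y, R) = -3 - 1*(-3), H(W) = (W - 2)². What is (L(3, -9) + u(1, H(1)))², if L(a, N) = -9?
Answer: 81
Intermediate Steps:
H(W) = (-2 + W)²
u(Y, R) = 0 (u(Y, R) = -3 + 3 = 0)
(L(3, -9) + u(1, H(1)))² = (-9 + 0)² = (-9)² = 81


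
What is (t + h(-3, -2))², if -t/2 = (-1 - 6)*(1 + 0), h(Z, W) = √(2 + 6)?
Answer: 204 + 56*√2 ≈ 283.20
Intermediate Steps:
h(Z, W) = 2*√2 (h(Z, W) = √8 = 2*√2)
t = 14 (t = -2*(-1 - 6)*(1 + 0) = -(-14) = -2*(-7) = 14)
(t + h(-3, -2))² = (14 + 2*√2)²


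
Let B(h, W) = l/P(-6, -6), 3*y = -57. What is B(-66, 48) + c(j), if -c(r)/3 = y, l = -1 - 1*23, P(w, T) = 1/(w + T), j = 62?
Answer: 345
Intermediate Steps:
y = -19 (y = (1/3)*(-57) = -19)
P(w, T) = 1/(T + w)
l = -24 (l = -1 - 23 = -24)
c(r) = 57 (c(r) = -3*(-19) = 57)
B(h, W) = 288 (B(h, W) = -24/(1/(-6 - 6)) = -24/(1/(-12)) = -24/(-1/12) = -24*(-12) = 288)
B(-66, 48) + c(j) = 288 + 57 = 345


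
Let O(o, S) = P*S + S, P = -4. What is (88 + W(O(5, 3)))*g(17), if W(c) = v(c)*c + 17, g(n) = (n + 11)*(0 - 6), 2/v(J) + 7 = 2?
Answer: -91224/5 ≈ -18245.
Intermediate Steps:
v(J) = -⅖ (v(J) = 2/(-7 + 2) = 2/(-5) = 2*(-⅕) = -⅖)
O(o, S) = -3*S (O(o, S) = -4*S + S = -3*S)
g(n) = -66 - 6*n (g(n) = (11 + n)*(-6) = -66 - 6*n)
W(c) = 17 - 2*c/5 (W(c) = -2*c/5 + 17 = 17 - 2*c/5)
(88 + W(O(5, 3)))*g(17) = (88 + (17 - (-6)*3/5))*(-66 - 6*17) = (88 + (17 - ⅖*(-9)))*(-66 - 102) = (88 + (17 + 18/5))*(-168) = (88 + 103/5)*(-168) = (543/5)*(-168) = -91224/5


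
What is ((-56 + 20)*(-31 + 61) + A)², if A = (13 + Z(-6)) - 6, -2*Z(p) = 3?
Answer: 4618201/4 ≈ 1.1546e+6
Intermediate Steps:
Z(p) = -3/2 (Z(p) = -½*3 = -3/2)
A = 11/2 (A = (13 - 3/2) - 6 = 23/2 - 6 = 11/2 ≈ 5.5000)
((-56 + 20)*(-31 + 61) + A)² = ((-56 + 20)*(-31 + 61) + 11/2)² = (-36*30 + 11/2)² = (-1080 + 11/2)² = (-2149/2)² = 4618201/4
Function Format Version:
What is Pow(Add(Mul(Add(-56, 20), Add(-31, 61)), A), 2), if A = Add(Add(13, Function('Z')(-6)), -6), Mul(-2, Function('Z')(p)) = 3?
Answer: Rational(4618201, 4) ≈ 1.1546e+6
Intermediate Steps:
Function('Z')(p) = Rational(-3, 2) (Function('Z')(p) = Mul(Rational(-1, 2), 3) = Rational(-3, 2))
A = Rational(11, 2) (A = Add(Add(13, Rational(-3, 2)), -6) = Add(Rational(23, 2), -6) = Rational(11, 2) ≈ 5.5000)
Pow(Add(Mul(Add(-56, 20), Add(-31, 61)), A), 2) = Pow(Add(Mul(Add(-56, 20), Add(-31, 61)), Rational(11, 2)), 2) = Pow(Add(Mul(-36, 30), Rational(11, 2)), 2) = Pow(Add(-1080, Rational(11, 2)), 2) = Pow(Rational(-2149, 2), 2) = Rational(4618201, 4)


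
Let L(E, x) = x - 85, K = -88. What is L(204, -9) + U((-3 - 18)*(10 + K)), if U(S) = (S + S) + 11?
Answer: 3193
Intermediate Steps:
L(E, x) = -85 + x
U(S) = 11 + 2*S (U(S) = 2*S + 11 = 11 + 2*S)
L(204, -9) + U((-3 - 18)*(10 + K)) = (-85 - 9) + (11 + 2*((-3 - 18)*(10 - 88))) = -94 + (11 + 2*(-21*(-78))) = -94 + (11 + 2*1638) = -94 + (11 + 3276) = -94 + 3287 = 3193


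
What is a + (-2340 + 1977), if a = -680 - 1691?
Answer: -2734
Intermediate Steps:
a = -2371
a + (-2340 + 1977) = -2371 + (-2340 + 1977) = -2371 - 363 = -2734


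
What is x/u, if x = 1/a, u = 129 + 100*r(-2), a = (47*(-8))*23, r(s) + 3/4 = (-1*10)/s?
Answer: -1/4790992 ≈ -2.0872e-7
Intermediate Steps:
r(s) = -3/4 - 10/s (r(s) = -3/4 + (-1*10)/s = -3/4 - 10/s)
a = -8648 (a = -376*23 = -8648)
u = 554 (u = 129 + 100*(-3/4 - 10/(-2)) = 129 + 100*(-3/4 - 10*(-1/2)) = 129 + 100*(-3/4 + 5) = 129 + 100*(17/4) = 129 + 425 = 554)
x = -1/8648 (x = 1/(-8648) = -1/8648 ≈ -0.00011563)
x/u = -1/8648/554 = -1/8648*1/554 = -1/4790992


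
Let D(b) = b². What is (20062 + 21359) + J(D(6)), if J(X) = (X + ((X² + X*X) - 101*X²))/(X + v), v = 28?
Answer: 630669/16 ≈ 39417.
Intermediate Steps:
J(X) = (X - 99*X²)/(28 + X) (J(X) = (X + ((X² + X*X) - 101*X²))/(X + 28) = (X + ((X² + X²) - 101*X²))/(28 + X) = (X + (2*X² - 101*X²))/(28 + X) = (X - 99*X²)/(28 + X))
(20062 + 21359) + J(D(6)) = (20062 + 21359) + 6²*(1 - 99*6²)/(28 + 6²) = 41421 + 36*(1 - 99*36)/(28 + 36) = 41421 + 36*(1 - 3564)/64 = 41421 + 36*(1/64)*(-3563) = 41421 - 32067/16 = 630669/16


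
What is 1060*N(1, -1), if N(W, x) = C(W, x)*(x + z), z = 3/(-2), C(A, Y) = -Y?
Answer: -2650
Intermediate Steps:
z = -3/2 (z = 3*(-½) = -3/2 ≈ -1.5000)
N(W, x) = -x*(-3/2 + x) (N(W, x) = (-x)*(x - 3/2) = (-x)*(-3/2 + x) = -x*(-3/2 + x))
1060*N(1, -1) = 1060*((½)*(-1)*(3 - 2*(-1))) = 1060*((½)*(-1)*(3 + 2)) = 1060*((½)*(-1)*5) = 1060*(-5/2) = -2650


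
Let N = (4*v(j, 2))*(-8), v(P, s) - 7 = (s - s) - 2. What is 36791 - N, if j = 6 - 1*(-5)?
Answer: 36951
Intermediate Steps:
j = 11 (j = 6 + 5 = 11)
v(P, s) = 5 (v(P, s) = 7 + ((s - s) - 2) = 7 + (0 - 2) = 7 - 2 = 5)
N = -160 (N = (4*5)*(-8) = 20*(-8) = -160)
36791 - N = 36791 - 1*(-160) = 36791 + 160 = 36951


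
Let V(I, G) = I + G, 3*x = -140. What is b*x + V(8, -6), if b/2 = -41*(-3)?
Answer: -11478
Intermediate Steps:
x = -140/3 (x = (⅓)*(-140) = -140/3 ≈ -46.667)
b = 246 (b = 2*(-41*(-3)) = 2*123 = 246)
V(I, G) = G + I
b*x + V(8, -6) = 246*(-140/3) + (-6 + 8) = -11480 + 2 = -11478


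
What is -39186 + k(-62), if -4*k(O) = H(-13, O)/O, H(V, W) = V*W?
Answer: -156731/4 ≈ -39183.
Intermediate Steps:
k(O) = 13/4 (k(O) = -(-13*O)/(4*O) = -¼*(-13) = 13/4)
-39186 + k(-62) = -39186 + 13/4 = -156731/4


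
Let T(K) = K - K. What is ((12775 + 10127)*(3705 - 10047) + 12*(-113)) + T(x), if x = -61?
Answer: -145245840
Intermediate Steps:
T(K) = 0
((12775 + 10127)*(3705 - 10047) + 12*(-113)) + T(x) = ((12775 + 10127)*(3705 - 10047) + 12*(-113)) + 0 = (22902*(-6342) - 1356) + 0 = (-145244484 - 1356) + 0 = -145245840 + 0 = -145245840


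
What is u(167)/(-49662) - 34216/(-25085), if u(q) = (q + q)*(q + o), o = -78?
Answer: 5357069/6998715 ≈ 0.76544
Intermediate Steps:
u(q) = 2*q*(-78 + q) (u(q) = (q + q)*(q - 78) = (2*q)*(-78 + q) = 2*q*(-78 + q))
u(167)/(-49662) - 34216/(-25085) = (2*167*(-78 + 167))/(-49662) - 34216/(-25085) = (2*167*89)*(-1/49662) - 34216*(-1/25085) = 29726*(-1/49662) + 34216/25085 = -167/279 + 34216/25085 = 5357069/6998715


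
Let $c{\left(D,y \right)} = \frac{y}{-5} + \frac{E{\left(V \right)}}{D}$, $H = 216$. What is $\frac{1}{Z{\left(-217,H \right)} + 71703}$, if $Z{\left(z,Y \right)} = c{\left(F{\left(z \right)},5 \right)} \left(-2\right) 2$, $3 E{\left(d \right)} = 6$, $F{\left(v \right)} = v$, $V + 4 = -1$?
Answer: $\frac{217}{15560427} \approx 1.3946 \cdot 10^{-5}$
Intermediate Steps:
$V = -5$ ($V = -4 - 1 = -5$)
$E{\left(d \right)} = 2$ ($E{\left(d \right)} = \frac{1}{3} \cdot 6 = 2$)
$c{\left(D,y \right)} = \frac{2}{D} - \frac{y}{5}$ ($c{\left(D,y \right)} = \frac{y}{-5} + \frac{2}{D} = y \left(- \frac{1}{5}\right) + \frac{2}{D} = - \frac{y}{5} + \frac{2}{D} = \frac{2}{D} - \frac{y}{5}$)
$Z{\left(z,Y \right)} = 4 - \frac{8}{z}$ ($Z{\left(z,Y \right)} = \left(\frac{2}{z} - 1\right) \left(-2\right) 2 = \left(-1 + \frac{2}{z}\right) \left(-2\right) 2 = \left(2 - \frac{4}{z}\right) 2 = 4 - \frac{8}{z}$)
$\frac{1}{Z{\left(-217,H \right)} + 71703} = \frac{1}{\left(4 - \frac{8}{-217}\right) + 71703} = \frac{1}{\left(4 - - \frac{8}{217}\right) + 71703} = \frac{1}{\left(4 + \frac{8}{217}\right) + 71703} = \frac{1}{\frac{876}{217} + 71703} = \frac{1}{\frac{15560427}{217}} = \frac{217}{15560427}$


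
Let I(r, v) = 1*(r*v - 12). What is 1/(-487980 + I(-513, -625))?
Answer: -1/167367 ≈ -5.9749e-6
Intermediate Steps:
I(r, v) = -12 + r*v (I(r, v) = 1*(-12 + r*v) = -12 + r*v)
1/(-487980 + I(-513, -625)) = 1/(-487980 + (-12 - 513*(-625))) = 1/(-487980 + (-12 + 320625)) = 1/(-487980 + 320613) = 1/(-167367) = -1/167367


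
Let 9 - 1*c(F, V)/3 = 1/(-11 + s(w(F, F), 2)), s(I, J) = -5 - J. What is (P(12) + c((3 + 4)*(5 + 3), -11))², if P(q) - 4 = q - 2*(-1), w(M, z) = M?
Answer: 73441/36 ≈ 2040.0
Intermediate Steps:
c(F, V) = 163/6 (c(F, V) = 27 - 3/(-11 + (-5 - 1*2)) = 27 - 3/(-11 + (-5 - 2)) = 27 - 3/(-11 - 7) = 27 - 3/(-18) = 27 - 3*(-1/18) = 27 + ⅙ = 163/6)
P(q) = 6 + q (P(q) = 4 + (q - 2*(-1)) = 4 + (q + 2) = 4 + (2 + q) = 6 + q)
(P(12) + c((3 + 4)*(5 + 3), -11))² = ((6 + 12) + 163/6)² = (18 + 163/6)² = (271/6)² = 73441/36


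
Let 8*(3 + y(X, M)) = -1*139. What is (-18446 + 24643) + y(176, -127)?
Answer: 49413/8 ≈ 6176.6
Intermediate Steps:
y(X, M) = -163/8 (y(X, M) = -3 + (-1*139)/8 = -3 + (⅛)*(-139) = -3 - 139/8 = -163/8)
(-18446 + 24643) + y(176, -127) = (-18446 + 24643) - 163/8 = 6197 - 163/8 = 49413/8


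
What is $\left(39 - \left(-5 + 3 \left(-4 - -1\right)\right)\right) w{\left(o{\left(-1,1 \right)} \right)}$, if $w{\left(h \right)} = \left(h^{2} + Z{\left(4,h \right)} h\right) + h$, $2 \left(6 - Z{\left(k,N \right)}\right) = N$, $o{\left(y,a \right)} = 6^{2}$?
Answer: $47700$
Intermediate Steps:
$o{\left(y,a \right)} = 36$
$Z{\left(k,N \right)} = 6 - \frac{N}{2}$
$w{\left(h \right)} = h + h^{2} + h \left(6 - \frac{h}{2}\right)$ ($w{\left(h \right)} = \left(h^{2} + \left(6 - \frac{h}{2}\right) h\right) + h = \left(h^{2} + h \left(6 - \frac{h}{2}\right)\right) + h = h + h^{2} + h \left(6 - \frac{h}{2}\right)$)
$\left(39 - \left(-5 + 3 \left(-4 - -1\right)\right)\right) w{\left(o{\left(-1,1 \right)} \right)} = \left(39 - \left(-5 + 3 \left(-4 - -1\right)\right)\right) \frac{1}{2} \cdot 36 \left(14 + 36\right) = \left(39 - \left(-5 + 3 \left(-4 + 1\right)\right)\right) \frac{1}{2} \cdot 36 \cdot 50 = \left(39 + \left(\left(-3\right) \left(-3\right) + 5\right)\right) 900 = \left(39 + \left(9 + 5\right)\right) 900 = \left(39 + 14\right) 900 = 53 \cdot 900 = 47700$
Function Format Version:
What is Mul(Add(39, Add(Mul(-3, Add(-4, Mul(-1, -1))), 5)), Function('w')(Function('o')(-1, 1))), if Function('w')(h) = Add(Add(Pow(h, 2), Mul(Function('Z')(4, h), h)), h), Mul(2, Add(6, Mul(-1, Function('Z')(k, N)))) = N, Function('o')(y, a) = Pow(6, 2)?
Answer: 47700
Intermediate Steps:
Function('o')(y, a) = 36
Function('Z')(k, N) = Add(6, Mul(Rational(-1, 2), N))
Function('w')(h) = Add(h, Pow(h, 2), Mul(h, Add(6, Mul(Rational(-1, 2), h)))) (Function('w')(h) = Add(Add(Pow(h, 2), Mul(Add(6, Mul(Rational(-1, 2), h)), h)), h) = Add(Add(Pow(h, 2), Mul(h, Add(6, Mul(Rational(-1, 2), h)))), h) = Add(h, Pow(h, 2), Mul(h, Add(6, Mul(Rational(-1, 2), h)))))
Mul(Add(39, Add(Mul(-3, Add(-4, Mul(-1, -1))), 5)), Function('w')(Function('o')(-1, 1))) = Mul(Add(39, Add(Mul(-3, Add(-4, Mul(-1, -1))), 5)), Mul(Rational(1, 2), 36, Add(14, 36))) = Mul(Add(39, Add(Mul(-3, Add(-4, 1)), 5)), Mul(Rational(1, 2), 36, 50)) = Mul(Add(39, Add(Mul(-3, -3), 5)), 900) = Mul(Add(39, Add(9, 5)), 900) = Mul(Add(39, 14), 900) = Mul(53, 900) = 47700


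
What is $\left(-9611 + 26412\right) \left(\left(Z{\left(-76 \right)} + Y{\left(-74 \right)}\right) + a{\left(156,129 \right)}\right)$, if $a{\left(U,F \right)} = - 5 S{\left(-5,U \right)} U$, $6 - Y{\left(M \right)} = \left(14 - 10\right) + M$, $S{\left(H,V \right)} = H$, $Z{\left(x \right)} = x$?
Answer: $65523900$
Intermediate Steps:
$Y{\left(M \right)} = 2 - M$ ($Y{\left(M \right)} = 6 - \left(\left(14 - 10\right) + M\right) = 6 - \left(4 + M\right) = 2 - M$)
$a{\left(U,F \right)} = 25 U$ ($a{\left(U,F \right)} = \left(-5\right) \left(-5\right) U = 25 U$)
$\left(-9611 + 26412\right) \left(\left(Z{\left(-76 \right)} + Y{\left(-74 \right)}\right) + a{\left(156,129 \right)}\right) = \left(-9611 + 26412\right) \left(\left(-76 + \left(2 - -74\right)\right) + 25 \cdot 156\right) = 16801 \left(\left(-76 + \left(2 + 74\right)\right) + 3900\right) = 16801 \left(\left(-76 + 76\right) + 3900\right) = 16801 \left(0 + 3900\right) = 16801 \cdot 3900 = 65523900$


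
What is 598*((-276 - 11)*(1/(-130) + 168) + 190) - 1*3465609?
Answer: -160919184/5 ≈ -3.2184e+7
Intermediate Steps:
598*((-276 - 11)*(1/(-130) + 168) + 190) - 1*3465609 = 598*(-287*(-1/130 + 168) + 190) - 3465609 = 598*(-287*21839/130 + 190) - 3465609 = 598*(-6267793/130 + 190) - 3465609 = 598*(-6243093/130) - 3465609 = -143591139/5 - 3465609 = -160919184/5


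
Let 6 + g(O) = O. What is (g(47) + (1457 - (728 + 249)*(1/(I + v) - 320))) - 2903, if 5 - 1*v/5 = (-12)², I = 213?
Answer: 150016247/482 ≈ 3.1124e+5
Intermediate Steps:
v = -695 (v = 25 - 5*(-12)² = 25 - 5*144 = 25 - 720 = -695)
g(O) = -6 + O
(g(47) + (1457 - (728 + 249)*(1/(I + v) - 320))) - 2903 = ((-6 + 47) + (1457 - (728 + 249)*(1/(213 - 695) - 320))) - 2903 = (41 + (1457 - 977*(1/(-482) - 320))) - 2903 = (41 + (1457 - 977*(-1/482 - 320))) - 2903 = (41 + (1457 - 977*(-154241)/482)) - 2903 = (41 + (1457 - 1*(-150693457/482))) - 2903 = (41 + (1457 + 150693457/482)) - 2903 = (41 + 151395731/482) - 2903 = 151415493/482 - 2903 = 150016247/482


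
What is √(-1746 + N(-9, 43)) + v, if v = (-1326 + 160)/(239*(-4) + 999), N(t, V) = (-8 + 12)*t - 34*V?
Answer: -1166/43 + 2*I*√811 ≈ -27.116 + 56.956*I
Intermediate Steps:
N(t, V) = -34*V + 4*t (N(t, V) = 4*t - 34*V = -34*V + 4*t)
v = -1166/43 (v = -1166/(-956 + 999) = -1166/43 ≈ -27.116)
√(-1746 + N(-9, 43)) + v = √(-1746 + (-34*43 + 4*(-9))) - 1166/43 = √(-1746 + (-1462 - 36)) - 1166/43 = √(-1746 - 1498) - 1166/43 = √(-3244) - 1166/43 = 2*I*√811 - 1166/43 = -1166/43 + 2*I*√811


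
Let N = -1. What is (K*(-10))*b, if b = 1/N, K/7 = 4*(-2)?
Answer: -560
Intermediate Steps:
K = -56 (K = 7*(4*(-2)) = 7*(-8) = -56)
b = -1 (b = 1/(-1) = -1)
(K*(-10))*b = -56*(-10)*(-1) = 560*(-1) = -560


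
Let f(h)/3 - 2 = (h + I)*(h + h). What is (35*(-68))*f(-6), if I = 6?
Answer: -14280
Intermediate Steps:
f(h) = 6 + 6*h*(6 + h) (f(h) = 6 + 3*((h + 6)*(h + h)) = 6 + 3*((6 + h)*(2*h)) = 6 + 3*(2*h*(6 + h)) = 6 + 6*h*(6 + h))
(35*(-68))*f(-6) = (35*(-68))*(6 + 6*(-6)² + 36*(-6)) = -2380*(6 + 6*36 - 216) = -2380*(6 + 216 - 216) = -2380*6 = -14280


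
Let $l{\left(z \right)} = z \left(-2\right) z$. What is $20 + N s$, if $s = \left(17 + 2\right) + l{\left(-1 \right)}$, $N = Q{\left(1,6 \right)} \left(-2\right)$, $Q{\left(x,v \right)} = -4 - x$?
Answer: $190$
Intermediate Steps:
$N = 10$ ($N = \left(-4 - 1\right) \left(-2\right) = \left(-5\right) \left(-2\right) = 10$)
$l{\left(z \right)} = - 2 z^{2}$ ($l{\left(z \right)} = - 2 z z = - 2 z^{2}$)
$s = 17$ ($s = \left(17 + 2\right) - 2 \left(-1\right)^{2} = 19 - 2 = 17$)
$20 + N s = 20 + 10 \cdot 17 = 20 + 170 = 190$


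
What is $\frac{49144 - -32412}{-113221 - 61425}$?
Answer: $- \frac{40778}{87323} \approx -0.46698$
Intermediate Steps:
$\frac{49144 - -32412}{-113221 - 61425} = \frac{49144 + 32412}{-174646} = 81556 \left(- \frac{1}{174646}\right) = - \frac{40778}{87323}$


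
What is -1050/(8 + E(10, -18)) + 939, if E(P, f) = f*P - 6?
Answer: 84096/89 ≈ 944.90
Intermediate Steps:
E(P, f) = -6 + P*f (E(P, f) = P*f - 6 = -6 + P*f)
-1050/(8 + E(10, -18)) + 939 = -1050/(8 + (-6 + 10*(-18))) + 939 = -1050/(8 + (-6 - 180)) + 939 = -1050/(8 - 186) + 939 = -1050/(-178) + 939 = -1050*(-1/178) + 939 = 525/89 + 939 = 84096/89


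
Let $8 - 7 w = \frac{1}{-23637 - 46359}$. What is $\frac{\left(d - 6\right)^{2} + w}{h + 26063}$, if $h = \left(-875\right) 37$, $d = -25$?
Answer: $- \frac{471423061}{3092703264} \approx -0.15243$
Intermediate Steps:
$h = -32375$
$w = \frac{559969}{489972}$ ($w = \frac{8}{7} - \frac{1}{7 \left(-23637 - 46359\right)} = \frac{8}{7} - \frac{1}{7 \left(-69996\right)} = \frac{8}{7} - - \frac{1}{489972} = \frac{8}{7} + \frac{1}{489972} = \frac{559969}{489972} \approx 1.1429$)
$\frac{\left(d - 6\right)^{2} + w}{h + 26063} = \frac{\left(-25 - 6\right)^{2} + \frac{559969}{489972}}{-32375 + 26063} = \frac{\left(-31\right)^{2} + \frac{559969}{489972}}{-6312} = \left(961 + \frac{559969}{489972}\right) \left(- \frac{1}{6312}\right) = \frac{471423061}{489972} \left(- \frac{1}{6312}\right) = - \frac{471423061}{3092703264}$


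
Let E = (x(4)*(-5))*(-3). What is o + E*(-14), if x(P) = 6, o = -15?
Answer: -1275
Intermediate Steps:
E = 90 (E = (6*(-5))*(-3) = -30*(-3) = 90)
o + E*(-14) = -15 + 90*(-14) = -15 - 1260 = -1275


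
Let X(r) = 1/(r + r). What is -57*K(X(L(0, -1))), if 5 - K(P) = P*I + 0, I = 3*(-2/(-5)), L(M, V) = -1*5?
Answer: -7296/25 ≈ -291.84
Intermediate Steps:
L(M, V) = -5
I = 6/5 (I = 3*(-2*(-⅕)) = 3*(⅖) = 6/5 ≈ 1.2000)
X(r) = 1/(2*r)
K(P) = 5 - 6*P/5 (K(P) = 5 - (P*(6/5) + 0) = 5 - (6*P/5 + 0) = 5 - 6*P/5)
-57*K(X(L(0, -1))) = -57*(5 - 3/(5*(-5))) = -57*(5 - 3*(-1)/(5*5)) = -57*(5 - 6/5*(-⅒)) = -57*(5 + 3/25) = -57*128/25 = -7296/25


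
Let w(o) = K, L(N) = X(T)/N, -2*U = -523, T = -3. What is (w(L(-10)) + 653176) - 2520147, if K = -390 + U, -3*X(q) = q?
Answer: -3734199/2 ≈ -1.8671e+6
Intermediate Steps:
U = 523/2 (U = -½*(-523) = 523/2 ≈ 261.50)
X(q) = -q/3
L(N) = 1/N (L(N) = (-⅓*(-3))/N = 1/N)
K = -257/2 (K = -390 + 523/2 = -257/2 ≈ -128.50)
w(o) = -257/2
(w(L(-10)) + 653176) - 2520147 = (-257/2 + 653176) - 2520147 = 1306095/2 - 2520147 = -3734199/2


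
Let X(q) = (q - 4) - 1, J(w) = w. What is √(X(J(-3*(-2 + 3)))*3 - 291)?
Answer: 3*I*√35 ≈ 17.748*I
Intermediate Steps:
X(q) = -5 + q (X(q) = (-4 + q) - 1 = -5 + q)
√(X(J(-3*(-2 + 3)))*3 - 291) = √((-5 - 3*(-2 + 3))*3 - 291) = √((-5 - 3*1)*3 - 291) = √((-5 - 3)*3 - 291) = √(-8*3 - 291) = √(-24 - 291) = √(-315) = 3*I*√35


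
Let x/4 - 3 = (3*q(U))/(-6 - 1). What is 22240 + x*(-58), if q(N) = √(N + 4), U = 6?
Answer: 21544 + 696*√10/7 ≈ 21858.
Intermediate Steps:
q(N) = √(4 + N)
x = 12 - 12*√10/7 (x = 12 + 4*((3*√(4 + 6))/(-6 - 1)) = 12 + 4*((3*√10)/(-7)) = 12 + 4*((3*√10)*(-⅐)) = 12 + 4*(-3*√10/7) = 12 - 12*√10/7 ≈ 6.5789)
22240 + x*(-58) = 22240 + (12 - 12*√10/7)*(-58) = 22240 + (-696 + 696*√10/7) = 21544 + 696*√10/7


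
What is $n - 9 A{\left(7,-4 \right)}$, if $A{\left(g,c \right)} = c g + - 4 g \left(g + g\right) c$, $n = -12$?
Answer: $-13872$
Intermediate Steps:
$A{\left(g,c \right)} = c g - 8 c g^{2}$ ($A{\left(g,c \right)} = c g + - 4 g 2 g c = c g + - 8 g^{2} c = c g - 8 c g^{2}$)
$n - 9 A{\left(7,-4 \right)} = -12 - 9 \left(\left(-4\right) 7 \left(1 - 56\right)\right) = -12 - 9 \left(\left(-4\right) 7 \left(-55\right)\right) = -12 - 13860 = -13872$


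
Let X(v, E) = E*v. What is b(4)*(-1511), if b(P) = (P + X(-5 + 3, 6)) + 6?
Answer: 3022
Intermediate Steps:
b(P) = -6 + P (b(P) = (P + 6*(-5 + 3)) + 6 = (P + 6*(-2)) + 6 = (P - 12) + 6 = (-12 + P) + 6 = -6 + P)
b(4)*(-1511) = (-6 + 4)*(-1511) = -2*(-1511) = 3022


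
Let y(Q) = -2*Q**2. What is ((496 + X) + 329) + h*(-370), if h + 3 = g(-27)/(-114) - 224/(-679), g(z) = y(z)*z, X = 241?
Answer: 239259698/1843 ≈ 1.2982e+5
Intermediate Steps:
g(z) = -2*z**3 (g(z) = (-2*z**2)*z = -2*z**3)
h = -641338/1843 (h = -3 + (-2*(-27)**3/(-114) - 224/(-679)) = -3 + (-2*(-19683)*(-1/114) - 224*(-1/679)) = -3 + (39366*(-1/114) + 32/97) = -3 + (-6561/19 + 32/97) = -3 - 635809/1843 = -641338/1843 ≈ -347.99)
((496 + X) + 329) + h*(-370) = ((496 + 241) + 329) - 641338/1843*(-370) = (737 + 329) + 237295060/1843 = 1066 + 237295060/1843 = 239259698/1843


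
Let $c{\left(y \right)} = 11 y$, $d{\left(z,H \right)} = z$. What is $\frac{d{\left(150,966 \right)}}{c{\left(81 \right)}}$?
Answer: $\frac{50}{297} \approx 0.16835$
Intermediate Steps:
$\frac{d{\left(150,966 \right)}}{c{\left(81 \right)}} = \frac{150}{11 \cdot 81} = \frac{150}{891} = 150 \cdot \frac{1}{891} = \frac{50}{297}$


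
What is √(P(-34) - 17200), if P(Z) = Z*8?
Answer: 8*I*√273 ≈ 132.18*I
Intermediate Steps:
P(Z) = 8*Z
√(P(-34) - 17200) = √(8*(-34) - 17200) = √(-272 - 17200) = √(-17472) = 8*I*√273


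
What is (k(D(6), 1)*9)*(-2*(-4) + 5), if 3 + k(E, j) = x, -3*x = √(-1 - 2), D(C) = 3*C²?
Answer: -351 - 39*I*√3 ≈ -351.0 - 67.55*I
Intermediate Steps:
x = -I*√3/3 (x = -√(-1 - 2)/3 = -I*√3/3 ≈ -0.57735*I)
k(E, j) = -3 - I*√3/3
(k(D(6), 1)*9)*(-2*(-4) + 5) = ((-3 - I*√3/3)*9)*(-2*(-4) + 5) = (-27 - 3*I*√3)*(8 + 5) = (-27 - 3*I*√3)*13 = -351 - 39*I*√3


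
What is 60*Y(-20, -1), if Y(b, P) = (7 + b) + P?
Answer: -840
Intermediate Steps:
Y(b, P) = 7 + P + b
60*Y(-20, -1) = 60*(7 - 1 - 20) = 60*(-14) = -840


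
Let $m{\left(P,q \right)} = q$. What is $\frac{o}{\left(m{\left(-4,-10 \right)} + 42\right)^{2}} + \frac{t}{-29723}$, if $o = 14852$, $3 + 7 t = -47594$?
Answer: $\frac{784715325}{53263616} \approx 14.733$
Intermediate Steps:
$t = - \frac{47597}{7}$ ($t = - \frac{3}{7} + \frac{1}{7} \left(-47594\right) = - \frac{3}{7} - \frac{47594}{7} = - \frac{47597}{7} \approx -6799.6$)
$\frac{o}{\left(m{\left(-4,-10 \right)} + 42\right)^{2}} + \frac{t}{-29723} = \frac{14852}{\left(-10 + 42\right)^{2}} - \frac{47597}{7 \left(-29723\right)} = \frac{14852}{32^{2}} - - \frac{47597}{208061} = \frac{14852}{1024} + \frac{47597}{208061} = 14852 \cdot \frac{1}{1024} + \frac{47597}{208061} = \frac{3713}{256} + \frac{47597}{208061} = \frac{784715325}{53263616}$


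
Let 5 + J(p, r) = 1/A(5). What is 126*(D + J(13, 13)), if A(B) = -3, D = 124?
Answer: 14952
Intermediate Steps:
J(p, r) = -16/3 (J(p, r) = -5 + 1/(-3) = -5 - ⅓ = -16/3)
126*(D + J(13, 13)) = 126*(124 - 16/3) = 126*(356/3) = 14952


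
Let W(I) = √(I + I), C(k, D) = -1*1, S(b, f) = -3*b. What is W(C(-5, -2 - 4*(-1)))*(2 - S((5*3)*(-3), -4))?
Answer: -133*I*√2 ≈ -188.09*I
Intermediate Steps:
C(k, D) = -1
W(I) = √2*√I (W(I) = √(2*I) = √2*√I)
W(C(-5, -2 - 4*(-1)))*(2 - S((5*3)*(-3), -4)) = (√2*√(-1))*(2 - (-3)*(5*3)*(-3)) = (√2*I)*(2 - (-3)*15*(-3)) = (I*√2)*(2 - (-3)*(-45)) = (I*√2)*(2 - 1*135) = (I*√2)*(2 - 135) = (I*√2)*(-133) = -133*I*√2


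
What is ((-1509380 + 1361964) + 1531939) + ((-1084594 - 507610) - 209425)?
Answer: -417106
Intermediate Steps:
((-1509380 + 1361964) + 1531939) + ((-1084594 - 507610) - 209425) = (-147416 + 1531939) + (-1592204 - 209425) = 1384523 - 1801629 = -417106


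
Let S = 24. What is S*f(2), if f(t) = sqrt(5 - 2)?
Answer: 24*sqrt(3) ≈ 41.569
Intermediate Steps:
f(t) = sqrt(3)
S*f(2) = 24*sqrt(3)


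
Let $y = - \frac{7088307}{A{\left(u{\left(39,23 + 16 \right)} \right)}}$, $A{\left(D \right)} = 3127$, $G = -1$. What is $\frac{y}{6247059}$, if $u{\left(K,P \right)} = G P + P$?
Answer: $- \frac{2362769}{6511517831} \approx -0.00036286$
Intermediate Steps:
$u{\left(K,P \right)} = 0$ ($u{\left(K,P \right)} = - P + P = 0$)
$y = - \frac{7088307}{3127} \approx -2266.8$
$\frac{y}{6247059} = - \frac{7088307}{3127 \cdot 6247059} = \left(- \frac{7088307}{3127}\right) \frac{1}{6247059} = - \frac{2362769}{6511517831}$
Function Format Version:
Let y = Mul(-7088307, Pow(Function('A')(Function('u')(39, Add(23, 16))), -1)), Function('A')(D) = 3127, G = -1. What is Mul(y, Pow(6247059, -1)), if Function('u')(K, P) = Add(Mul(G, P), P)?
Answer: Rational(-2362769, 6511517831) ≈ -0.00036286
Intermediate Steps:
Function('u')(K, P) = 0 (Function('u')(K, P) = Add(Mul(-1, P), P) = 0)
y = Rational(-7088307, 3127) (y = Mul(-7088307, Pow(3127, -1)) = Mul(-7088307, Rational(1, 3127)) = Rational(-7088307, 3127) ≈ -2266.8)
Mul(y, Pow(6247059, -1)) = Mul(Rational(-7088307, 3127), Pow(6247059, -1)) = Mul(Rational(-7088307, 3127), Rational(1, 6247059)) = Rational(-2362769, 6511517831)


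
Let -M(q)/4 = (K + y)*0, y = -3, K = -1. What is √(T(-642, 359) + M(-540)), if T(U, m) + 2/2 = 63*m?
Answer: 2*√5654 ≈ 150.39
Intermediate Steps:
T(U, m) = -1 + 63*m
M(q) = 0 (M(q) = -4*(-1 - 3)*0 = -(-16)*0 = -4*0 = 0)
√(T(-642, 359) + M(-540)) = √((-1 + 63*359) + 0) = √((-1 + 22617) + 0) = √(22616 + 0) = √22616 = 2*√5654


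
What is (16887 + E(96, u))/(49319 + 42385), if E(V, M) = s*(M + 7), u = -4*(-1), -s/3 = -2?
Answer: 5651/30568 ≈ 0.18487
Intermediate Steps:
s = 6 (s = -3*(-2) = 6)
u = 4
E(V, M) = 42 + 6*M (E(V, M) = 6*(M + 7) = 6*(7 + M) = 42 + 6*M)
(16887 + E(96, u))/(49319 + 42385) = (16887 + (42 + 6*4))/(49319 + 42385) = (16887 + (42 + 24))/91704 = (16887 + 66)*(1/91704) = 16953*(1/91704) = 5651/30568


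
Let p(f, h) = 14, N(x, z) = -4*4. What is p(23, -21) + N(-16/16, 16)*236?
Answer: -3762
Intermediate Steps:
N(x, z) = -16
p(23, -21) + N(-16/16, 16)*236 = 14 - 16*236 = 14 - 3776 = -3762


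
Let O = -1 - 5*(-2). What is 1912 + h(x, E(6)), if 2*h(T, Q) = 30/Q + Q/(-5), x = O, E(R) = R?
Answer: 19139/10 ≈ 1913.9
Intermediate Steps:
O = 9 (O = -1 + 10 = 9)
x = 9
h(T, Q) = 15/Q - Q/10 (h(T, Q) = (30/Q + Q/(-5))/2 = (30/Q + Q*(-⅕))/2 = (30/Q - Q/5)/2 = 15/Q - Q/10)
1912 + h(x, E(6)) = 1912 + (15/6 - ⅒*6) = 1912 + (15*(⅙) - ⅗) = 1912 + (5/2 - ⅗) = 1912 + 19/10 = 19139/10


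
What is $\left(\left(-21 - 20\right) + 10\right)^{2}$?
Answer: $961$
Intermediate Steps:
$\left(\left(-21 - 20\right) + 10\right)^{2} = \left(-41 + 10\right)^{2} = \left(-31\right)^{2} = 961$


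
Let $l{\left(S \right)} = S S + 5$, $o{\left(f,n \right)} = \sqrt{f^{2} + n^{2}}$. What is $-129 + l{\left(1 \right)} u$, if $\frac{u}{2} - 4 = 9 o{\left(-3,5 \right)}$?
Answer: $-81 + 108 \sqrt{34} \approx 548.74$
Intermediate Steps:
$l{\left(S \right)} = 5 + S^{2}$ ($l{\left(S \right)} = S^{2} + 5 = 5 + S^{2}$)
$u = 8 + 18 \sqrt{34}$ ($u = 8 + 2 \cdot 9 \sqrt{\left(-3\right)^{2} + 5^{2}} = 8 + 2 \cdot 9 \sqrt{9 + 25} = 8 + 2 \cdot 9 \sqrt{34} = 8 + 18 \sqrt{34} \approx 112.96$)
$-129 + l{\left(1 \right)} u = -129 + \left(5 + 1^{2}\right) \left(8 + 18 \sqrt{34}\right) = -129 + \left(5 + 1\right) \left(8 + 18 \sqrt{34}\right) = -129 + 6 \left(8 + 18 \sqrt{34}\right) = -129 + \left(48 + 108 \sqrt{34}\right) = -81 + 108 \sqrt{34}$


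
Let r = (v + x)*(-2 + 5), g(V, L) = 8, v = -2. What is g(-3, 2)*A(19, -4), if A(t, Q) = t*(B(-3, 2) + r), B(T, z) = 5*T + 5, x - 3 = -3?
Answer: -2432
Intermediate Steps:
x = 0 (x = 3 - 3 = 0)
B(T, z) = 5 + 5*T
r = -6 (r = (-2 + 0)*(-2 + 5) = -2*3 = -6)
A(t, Q) = -16*t (A(t, Q) = t*((5 + 5*(-3)) - 6) = t*((5 - 15) - 6) = t*(-10 - 6) = t*(-16) = -16*t)
g(-3, 2)*A(19, -4) = 8*(-16*19) = 8*(-304) = -2432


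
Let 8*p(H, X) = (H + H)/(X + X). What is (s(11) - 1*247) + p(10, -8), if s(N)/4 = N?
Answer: -6501/32 ≈ -203.16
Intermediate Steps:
s(N) = 4*N
p(H, X) = H/(8*X) (p(H, X) = ((H + H)/(X + X))/8 = ((2*H)/((2*X)))/8 = ((2*H)*(1/(2*X)))/8 = (H/X)/8 = H/(8*X))
(s(11) - 1*247) + p(10, -8) = (4*11 - 1*247) + (1/8)*10/(-8) = (44 - 247) + (1/8)*10*(-1/8) = -203 - 5/32 = -6501/32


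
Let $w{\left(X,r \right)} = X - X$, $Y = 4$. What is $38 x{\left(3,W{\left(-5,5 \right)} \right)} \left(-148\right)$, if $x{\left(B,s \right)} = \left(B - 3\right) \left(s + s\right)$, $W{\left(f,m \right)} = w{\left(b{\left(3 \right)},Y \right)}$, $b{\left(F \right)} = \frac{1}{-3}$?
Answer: $0$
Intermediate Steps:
$b{\left(F \right)} = - \frac{1}{3}$
$w{\left(X,r \right)} = 0$
$W{\left(f,m \right)} = 0$
$x{\left(B,s \right)} = 2 s \left(-3 + B\right)$ ($x{\left(B,s \right)} = \left(-3 + B\right) 2 s = 2 s \left(-3 + B\right)$)
$38 x{\left(3,W{\left(-5,5 \right)} \right)} \left(-148\right) = 38 \cdot 2 \cdot 0 \left(-3 + 3\right) \left(-148\right) = 38 \cdot 2 \cdot 0 \cdot 0 \left(-148\right) = 38 \cdot 0 \left(-148\right) = 0 \left(-148\right) = 0$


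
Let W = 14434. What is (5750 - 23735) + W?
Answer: -3551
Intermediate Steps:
(5750 - 23735) + W = (5750 - 23735) + 14434 = -17985 + 14434 = -3551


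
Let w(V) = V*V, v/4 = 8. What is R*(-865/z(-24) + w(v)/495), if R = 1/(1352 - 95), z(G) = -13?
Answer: 441487/8088795 ≈ 0.054580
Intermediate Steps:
v = 32 (v = 4*8 = 32)
w(V) = V²
R = 1/1257 ≈ 0.00079555
R*(-865/z(-24) + w(v)/495) = (-865/(-13) + 32²/495)/1257 = (-865*(-1/13) + 1024*(1/495))/1257 = (865/13 + 1024/495)/1257 = (1/1257)*(441487/6435) = 441487/8088795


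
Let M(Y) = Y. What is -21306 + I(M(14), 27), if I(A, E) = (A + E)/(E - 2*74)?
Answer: -2578067/121 ≈ -21306.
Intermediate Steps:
I(A, E) = (A + E)/(-148 + E) (I(A, E) = (A + E)/(E - 148) = (A + E)/(-148 + E))
-21306 + I(M(14), 27) = -21306 + (14 + 27)/(-148 + 27) = -21306 + 41/(-121) = -21306 - 1/121*41 = -21306 - 41/121 = -2578067/121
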